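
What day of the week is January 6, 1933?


Zeller's congruence:
q=6, m=13, k=32, j=19
h = (6 + ⌊13×14/5⌋ + 32 + ⌊32/4⌋ + ⌊19/4⌋ - 2×19) mod 7
= (6 + 36 + 32 + 8 + 4 - 38) mod 7
= 48 mod 7 = 6
h=6 → Friday

Friday


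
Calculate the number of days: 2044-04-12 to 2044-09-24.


From April 12, 2044 to September 24, 2044
Rest of April 2044: 30 - 12 = 18
Full months: May 31, June 30, July 31, August 31
Days into September 2044: 24
Total = 18 + 31 + 30 + 31 + 31 + 24 = 165 days

165 days


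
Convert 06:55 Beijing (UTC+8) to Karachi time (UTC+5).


Time difference = UTC+5 - UTC+8 = -3 hours
New hour = (6 -3) mod 24
= 3 mod 24 = 3
Minutes unchanged → 03:55

03:55


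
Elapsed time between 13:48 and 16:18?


End time in minutes: 16×60 + 18 = 978
Start time in minutes: 13×60 + 48 = 828
Difference = 978 - 828 = 150 minutes
= 2 hours 30 minutes

2h 30m


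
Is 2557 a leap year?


Rules: divisible by 4 AND (not by 100 OR by 400)
2557 ÷ 4 = 639 remainder 1 → not divisible by 4
Not divisible by 4 → not a leap year

No


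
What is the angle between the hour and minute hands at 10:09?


109.5°

Hour hand = 10×30 + 9×0.5 = 304.5°
Minute hand = 9×6 = 54°
Difference = |304.5 - 54| = 250.5°
Since > 180°: 360 - 250.5 = 109.5°


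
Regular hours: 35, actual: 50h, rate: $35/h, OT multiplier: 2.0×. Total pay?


$2275.00

Regular: 35h × $35 = $1225.00
Overtime: 50 - 35 = 15h
OT pay: 15h × $35 × 2.0 = $1050.00
Total = $1225.00 + $1050.00 = $2275.00


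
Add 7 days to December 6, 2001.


December 13, 2001

Start: December 6, 2001
Add 7 days
December 6 + 7 = December 13, 2001


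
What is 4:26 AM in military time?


Input: 4:26 AM
AM hour stays: 4

04:26


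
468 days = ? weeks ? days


Weeks: 468 ÷ 7 = 66 remainder 6

66 weeks 6 days


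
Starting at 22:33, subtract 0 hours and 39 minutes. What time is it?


Start: 1353 minutes from midnight
Subtract: 39 minutes
Remaining: 1353 - 39 = 1314
Hours: 21, Minutes: 54

21:54


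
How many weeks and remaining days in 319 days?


45 weeks 4 days

Weeks: 319 ÷ 7 = 45 remainder 4


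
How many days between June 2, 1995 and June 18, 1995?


16 days

From June 2, 1995 to June 18, 1995
Same month: 18 - 2 = 16 days


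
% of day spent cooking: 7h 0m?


29.2%

Time: 420 minutes
Day: 1440 minutes
Percentage = (420/1440) × 100 ≈ 29.2%


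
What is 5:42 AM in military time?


Input: 5:42 AM
AM hour stays: 5

05:42


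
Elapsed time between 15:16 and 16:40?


1h 24m

End time in minutes: 16×60 + 40 = 1000
Start time in minutes: 15×60 + 16 = 916
Difference = 1000 - 916 = 84 minutes
= 1 hours 24 minutes


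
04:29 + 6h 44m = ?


Start: 269 minutes from midnight
Add: 404 minutes
Total: 673 minutes
Hours: 673 ÷ 60 = 11 remainder 13

11:13


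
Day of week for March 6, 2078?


Zeller's congruence:
q=6, m=3, k=78, j=20
h = (6 + ⌊13×4/5⌋ + 78 + ⌊78/4⌋ + ⌊20/4⌋ - 2×20) mod 7
= (6 + 10 + 78 + 19 + 5 - 40) mod 7
= 78 mod 7 = 1
h=1 → Sunday

Sunday


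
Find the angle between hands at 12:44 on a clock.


118.0°

Hour hand (12 ≡ 0 on the dial): 0×30 + 44×0.5 = 22.0°
Minute hand = 44×6 = 264°
Difference = |22.0 - 264| = 242.0°
Since > 180°: 360 - 242.0 = 118.0°


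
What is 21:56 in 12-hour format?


Hour: 21
21 - 12 = 9 → PM

9:56 PM


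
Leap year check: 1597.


No

Rules: divisible by 4 AND (not by 100 OR by 400)
1597 ÷ 4 = 399 remainder 1 → not divisible by 4
Not divisible by 4 → not a leap year


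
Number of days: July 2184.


Month: July (month 7)
July has 31 days

31 days


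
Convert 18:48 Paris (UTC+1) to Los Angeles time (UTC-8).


09:48

Time difference = UTC-8 - UTC+1 = -9 hours
New hour = (18 -9) mod 24
= 9 mod 24 = 9
Minutes unchanged → 09:48


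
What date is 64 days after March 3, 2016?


Start: March 3, 2016
Add 64 days
March 3 → April 1: 31 - 3 + 1 = 29 days (64 - 29 = 35 left)
April 1 → May 1: 30 - 1 + 1 = 30 days (35 - 30 = 5 left)
May 1 + 5 = May 6, 2016

May 6, 2016


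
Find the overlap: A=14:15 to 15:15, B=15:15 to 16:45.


Meeting A: 855-915 (in minutes from midnight)
Meeting B: 915-1005
Overlap start = max(855, 915) = 915
Overlap end = min(915, 1005) = 915
Overlap = max(0, 915 - 915) = 0 min

0 minutes


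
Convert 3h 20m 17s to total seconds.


12017 seconds

Hours: 3 × 3600 = 10800
Minutes: 20 × 60 = 1200
Seconds: 17
Total = 10800 + 1200 + 17 = 12017


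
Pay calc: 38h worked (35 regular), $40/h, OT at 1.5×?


Regular: 35h × $40 = $1400.00
Overtime: 38 - 35 = 3h
OT pay: 3h × $40 × 1.5 = $180.00
Total = $1400.00 + $180.00 = $1580.00

$1580.00


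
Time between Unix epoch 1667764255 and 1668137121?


372866 seconds (103.6 hours / 4.32 days)

Difference = 1668137121 - 1667764255 = 372866 seconds
In hours: 372866 / 3600 ≈ 103.6
In days: 372866 / 86400 ≈ 4.32


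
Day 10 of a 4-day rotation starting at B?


Shift C

Shifts: A, B, C, D
Start: B (index 1)
Day 10: (1 + 10 - 1) mod 4
= 10 mod 4
= 2
Index 2 → shift C


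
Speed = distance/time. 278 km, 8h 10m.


Distance: 278 km
Time: 8h 10m = 490 min = 490/60 = 49/6 hours
Speed = 278 ÷ (49/6) = 278 × 6 / 49 = 1668/49 ≈ 34.0 km/h

34.0 km/h


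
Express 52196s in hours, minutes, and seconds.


14h 29m 56s

Hours: 52196 ÷ 3600 = 14 remainder 1796
Minutes: 1796 ÷ 60 = 29 remainder 56
Seconds: 56


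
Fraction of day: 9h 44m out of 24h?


0.4056 (40.56%)

Total minutes: 9×60 + 44 = 584
Day = 24×60 = 1440 minutes
Fraction = 584/1440 ≈ 0.4056
As a percentage: 584/1440 × 100 ≈ 40.56%


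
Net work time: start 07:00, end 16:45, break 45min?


9h 0m (540 minutes)

Total time = (16×60+45) - (7×60+0)
= 1005 - 420 = 585 min
Minus break: 585 - 45 = 540 min
= 9h 0m


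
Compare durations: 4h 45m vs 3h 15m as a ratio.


19:13 (1.46)

Duration 1: 285 minutes
Duration 2: 195 minutes
Ratio = 285:195
GCD = 15
Simplified = 19:13
As a decimal: 19/13 ≈ 1.46


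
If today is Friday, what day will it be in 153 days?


Thursday

Start: Friday (index 4)
(4 + 153) mod 7
= 157 mod 7
= 3
Index 3 → Thursday


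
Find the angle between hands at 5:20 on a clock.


40.0°

Hour hand = 5×30 + 20×0.5 = 160.0°
Minute hand = 20×6 = 120°
Difference = |160.0 - 120| = 40.0°


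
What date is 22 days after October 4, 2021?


Start: October 4, 2021
Add 22 days
October 4 + 22 = October 26, 2021

October 26, 2021


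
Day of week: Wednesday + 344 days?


Thursday

Start: Wednesday (index 2)
(2 + 344) mod 7
= 346 mod 7
= 3
Index 3 → Thursday


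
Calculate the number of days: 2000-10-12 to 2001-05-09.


209 days

From October 12, 2000 to May 9, 2001
Rest of October 2000: 31 - 12 = 19
Full months: November 30, December 31, January 31, February 2001 28, March 31, April 30
Days into May 2001: 9
Total = 19 + 30 + 31 + 31 + 28 + 31 + 30 + 9 = 209 days


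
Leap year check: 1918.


No

Rules: divisible by 4 AND (not by 100 OR by 400)
1918 ÷ 4 = 479 remainder 2 → not divisible by 4
Not divisible by 4 → not a leap year


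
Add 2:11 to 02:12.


Start: 132 minutes from midnight
Add: 131 minutes
Total: 263 minutes
Hours: 263 ÷ 60 = 4 remainder 23

04:23


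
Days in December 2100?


31 days

Month: December (month 12)
December has 31 days


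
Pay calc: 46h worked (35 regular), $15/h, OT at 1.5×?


Regular: 35h × $15 = $525.00
Overtime: 46 - 35 = 11h
OT pay: 11h × $15 × 1.5 = $247.50
Total = $525.00 + $247.50 = $772.50

$772.50


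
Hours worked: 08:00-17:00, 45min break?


Total time = (17×60+0) - (8×60+0)
= 1020 - 480 = 540 min
Minus break: 540 - 45 = 495 min
= 8h 15m

8h 15m (495 minutes)


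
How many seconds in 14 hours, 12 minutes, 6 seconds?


51126 seconds

Hours: 14 × 3600 = 50400
Minutes: 12 × 60 = 720
Seconds: 6
Total = 50400 + 720 + 6 = 51126


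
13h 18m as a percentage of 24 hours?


0.5542 (55.42%)

Total minutes: 13×60 + 18 = 798
Day = 24×60 = 1440 minutes
Fraction = 798/1440 ≈ 0.5542
As a percentage: 798/1440 × 100 ≈ 55.42%


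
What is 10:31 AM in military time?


10:31

Input: 10:31 AM
AM hour stays: 10


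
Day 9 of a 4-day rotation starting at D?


Shifts: A, B, C, D
Start: D (index 3)
Day 9: (3 + 9 - 1) mod 4
= 11 mod 4
= 3
Index 3 → shift D

Shift D


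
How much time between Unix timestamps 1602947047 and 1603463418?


516371 seconds (143.4 hours / 5.98 days)

Difference = 1603463418 - 1602947047 = 516371 seconds
In hours: 516371 / 3600 ≈ 143.4
In days: 516371 / 86400 ≈ 5.98


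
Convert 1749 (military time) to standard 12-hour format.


5:49 PM

Hour: 17
17 - 12 = 5 → PM


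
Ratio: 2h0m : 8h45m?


Duration 1: 120 minutes
Duration 2: 525 minutes
Ratio = 120:525
GCD = 15
Simplified = 8:35
As a decimal: 8/35 ≈ 0.23

8:35 (0.23)


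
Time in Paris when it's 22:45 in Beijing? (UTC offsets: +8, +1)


Time difference = UTC+1 - UTC+8 = -7 hours
New hour = (22 -7) mod 24
= 15 mod 24 = 15
Minutes unchanged → 15:45

15:45


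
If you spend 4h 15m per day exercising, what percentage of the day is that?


17.7%

Time: 255 minutes
Day: 1440 minutes
Percentage = (255/1440) × 100 ≈ 17.7%


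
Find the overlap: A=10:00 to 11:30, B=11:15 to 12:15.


15 minutes

Meeting A: 600-690 (in minutes from midnight)
Meeting B: 675-735
Overlap start = max(600, 675) = 675
Overlap end = min(690, 735) = 690
Overlap = max(0, 690 - 675) = 15 min


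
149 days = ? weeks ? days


21 weeks 2 days

Weeks: 149 ÷ 7 = 21 remainder 2


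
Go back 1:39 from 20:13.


18:34

Start: 1213 minutes from midnight
Subtract: 99 minutes
Remaining: 1213 - 99 = 1114
Hours: 18, Minutes: 34


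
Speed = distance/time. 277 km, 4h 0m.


69.3 km/h

Distance: 277 km
Time: 4 hours
Speed = 277 / 4 ≈ 69.3 km/h


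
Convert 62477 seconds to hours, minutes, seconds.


Hours: 62477 ÷ 3600 = 17 remainder 1277
Minutes: 1277 ÷ 60 = 21 remainder 17
Seconds: 17

17h 21m 17s


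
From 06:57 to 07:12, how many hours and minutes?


0h 15m

End time in minutes: 7×60 + 12 = 432
Start time in minutes: 6×60 + 57 = 417
Difference = 432 - 417 = 15 minutes
= 0 hours 15 minutes


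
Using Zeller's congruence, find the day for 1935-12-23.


Monday

Zeller's congruence:
q=23, m=12, k=35, j=19
h = (23 + ⌊13×13/5⌋ + 35 + ⌊35/4⌋ + ⌊19/4⌋ - 2×19) mod 7
= (23 + 33 + 35 + 8 + 4 - 38) mod 7
= 65 mod 7 = 2
h=2 → Monday


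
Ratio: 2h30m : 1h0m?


Duration 1: 150 minutes
Duration 2: 60 minutes
Ratio = 150:60
GCD = 30
Simplified = 5:2
As a decimal: 5/2 = 2.50

5:2 (2.50)


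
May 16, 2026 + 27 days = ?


Start: May 16, 2026
Add 27 days
May 16 → June 1: 31 - 16 + 1 = 16 days (27 - 16 = 11 left)
June 1 + 11 = June 12, 2026

June 12, 2026


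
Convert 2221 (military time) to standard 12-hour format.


Hour: 22
22 - 12 = 10 → PM

10:21 PM


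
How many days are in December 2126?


31 days

Month: December (month 12)
December has 31 days


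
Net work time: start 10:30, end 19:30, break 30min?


8h 30m (510 minutes)

Total time = (19×60+30) - (10×60+30)
= 1170 - 630 = 540 min
Minus break: 540 - 30 = 510 min
= 8h 30m


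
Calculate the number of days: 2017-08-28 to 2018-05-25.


From August 28, 2017 to May 25, 2018
Rest of August 2017: 31 - 28 = 3
Full months: September 30, October 31, November 30, December 31, January 31, February 2018 28, March 31, April 30
Days into May 2018: 25
Total = 3 + 30 + 31 + 30 + 31 + 31 + 28 + 31 + 30 + 25 = 270 days

270 days


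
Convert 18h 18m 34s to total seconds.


65914 seconds

Hours: 18 × 3600 = 64800
Minutes: 18 × 60 = 1080
Seconds: 34
Total = 64800 + 1080 + 34 = 65914


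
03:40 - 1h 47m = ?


Start: 220 minutes from midnight
Subtract: 107 minutes
Remaining: 220 - 107 = 113
Hours: 1, Minutes: 53

01:53


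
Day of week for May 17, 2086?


Zeller's congruence:
q=17, m=5, k=86, j=20
h = (17 + ⌊13×6/5⌋ + 86 + ⌊86/4⌋ + ⌊20/4⌋ - 2×20) mod 7
= (17 + 15 + 86 + 21 + 5 - 40) mod 7
= 104 mod 7 = 6
h=6 → Friday

Friday


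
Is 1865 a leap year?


Rules: divisible by 4 AND (not by 100 OR by 400)
1865 ÷ 4 = 466 remainder 1 → not divisible by 4
Not divisible by 4 → not a leap year

No


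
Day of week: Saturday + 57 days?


Sunday

Start: Saturday (index 5)
(5 + 57) mod 7
= 62 mod 7
= 6
Index 6 → Sunday


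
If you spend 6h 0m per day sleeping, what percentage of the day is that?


25.0%

Time: 360 minutes
Day: 1440 minutes
Percentage = (360/1440) × 100 = 25.0%


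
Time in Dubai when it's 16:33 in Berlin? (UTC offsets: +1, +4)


19:33

Time difference = UTC+4 - UTC+1 = +3 hours
New hour = (16 + 3) mod 24
= 19 mod 24 = 19
Minutes unchanged → 19:33


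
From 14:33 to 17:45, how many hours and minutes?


3h 12m

End time in minutes: 17×60 + 45 = 1065
Start time in minutes: 14×60 + 33 = 873
Difference = 1065 - 873 = 192 minutes
= 3 hours 12 minutes


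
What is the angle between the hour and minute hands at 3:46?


Hour hand = 3×30 + 46×0.5 = 113.0°
Minute hand = 46×6 = 276°
Difference = |113.0 - 276| = 163.0°

163.0°


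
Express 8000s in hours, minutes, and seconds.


Hours: 8000 ÷ 3600 = 2 remainder 800
Minutes: 800 ÷ 60 = 13 remainder 20
Seconds: 20

2h 13m 20s


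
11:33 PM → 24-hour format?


23:33

Input: 11:33 PM
PM: 11 + 12 = 23


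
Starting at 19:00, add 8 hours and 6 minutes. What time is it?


Start: 1140 minutes from midnight
Add: 486 minutes
Total: 1626 minutes
Hours: 1626 ÷ 60 = 27 remainder 6
27 ≥ 24 → 27 - 24 = 3 (next day)

03:06 (next day)


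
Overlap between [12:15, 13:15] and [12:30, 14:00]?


Meeting A: 735-795 (in minutes from midnight)
Meeting B: 750-840
Overlap start = max(735, 750) = 750
Overlap end = min(795, 840) = 795
Overlap = max(0, 795 - 750) = 45 min

45 minutes


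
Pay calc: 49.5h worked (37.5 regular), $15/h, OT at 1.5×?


$832.50

Regular: 37.5h × $15 = $562.50
Overtime: 49.5 - 37.5 = 12.0h
OT pay: 12.0h × $15 × 1.5 = $270.00
Total = $562.50 + $270.00 = $832.50


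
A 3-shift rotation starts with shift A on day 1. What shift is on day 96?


Shift C

Shifts: A, B, C
Start: A (index 0)
Day 96: (0 + 96 - 1) mod 3
= 95 mod 3
= 2
Index 2 → shift C


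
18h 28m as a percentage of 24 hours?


Total minutes: 18×60 + 28 = 1108
Day = 24×60 = 1440 minutes
Fraction = 1108/1440 ≈ 0.7694
As a percentage: 1108/1440 × 100 ≈ 76.94%

0.7694 (76.94%)


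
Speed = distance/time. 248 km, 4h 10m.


Distance: 248 km
Time: 4h 10m = 250 min = 250/60 = 25/6 hours
Speed = 248 ÷ (25/6) = 248 × 6 / 25 = 1488/25 ≈ 59.5 km/h

59.5 km/h


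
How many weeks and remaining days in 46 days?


Weeks: 46 ÷ 7 = 6 remainder 4

6 weeks 4 days


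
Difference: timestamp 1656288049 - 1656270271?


Difference = 1656288049 - 1656270271 = 17778 seconds
In hours: 17778 / 3600 ≈ 4.9
In days: 17778 / 86400 ≈ 0.21

17778 seconds (4.9 hours / 0.21 days)


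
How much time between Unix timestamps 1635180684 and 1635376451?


Difference = 1635376451 - 1635180684 = 195767 seconds
In hours: 195767 / 3600 ≈ 54.4
In days: 195767 / 86400 ≈ 2.27

195767 seconds (54.4 hours / 2.27 days)


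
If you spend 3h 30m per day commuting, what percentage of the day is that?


Time: 210 minutes
Day: 1440 minutes
Percentage = (210/1440) × 100 ≈ 14.6%

14.6%


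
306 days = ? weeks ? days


43 weeks 5 days

Weeks: 306 ÷ 7 = 43 remainder 5


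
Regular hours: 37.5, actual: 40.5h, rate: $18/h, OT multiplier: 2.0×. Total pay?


Regular: 37.5h × $18 = $675.00
Overtime: 40.5 - 37.5 = 3.0h
OT pay: 3.0h × $18 × 2.0 = $108.00
Total = $675.00 + $108.00 = $783.00

$783.00


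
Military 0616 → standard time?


Hour: 6
6 < 12 → AM

6:16 AM


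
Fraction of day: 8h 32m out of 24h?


0.3556 (35.56%)

Total minutes: 8×60 + 32 = 512
Day = 24×60 = 1440 minutes
Fraction = 512/1440 ≈ 0.3556
As a percentage: 512/1440 × 100 ≈ 35.56%


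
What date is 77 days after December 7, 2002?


February 22, 2003

Start: December 7, 2002
Add 77 days
December 7 → January 1: 31 - 7 + 1 = 25 days (77 - 25 = 52 left)
January 1 → February 1: 31 - 1 + 1 = 31 days (52 - 31 = 21 left)
February 1 + 21 = February 22, 2003


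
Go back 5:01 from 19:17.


Start: 1157 minutes from midnight
Subtract: 301 minutes
Remaining: 1157 - 301 = 856
Hours: 14, Minutes: 16

14:16


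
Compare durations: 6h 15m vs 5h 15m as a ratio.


Duration 1: 375 minutes
Duration 2: 315 minutes
Ratio = 375:315
GCD = 15
Simplified = 25:21
As a decimal: 25/21 ≈ 1.19

25:21 (1.19)


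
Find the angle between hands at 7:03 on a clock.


Hour hand = 7×30 + 3×0.5 = 211.5°
Minute hand = 3×6 = 18°
Difference = |211.5 - 18| = 193.5°
Since > 180°: 360 - 193.5 = 166.5°

166.5°


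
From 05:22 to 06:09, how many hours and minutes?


End time in minutes: 6×60 + 9 = 369
Start time in minutes: 5×60 + 22 = 322
Difference = 369 - 322 = 47 minutes
= 0 hours 47 minutes

0h 47m


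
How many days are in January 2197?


31 days

Month: January (month 1)
January has 31 days


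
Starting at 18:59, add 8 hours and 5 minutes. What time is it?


03:04 (next day)

Start: 1139 minutes from midnight
Add: 485 minutes
Total: 1624 minutes
Hours: 1624 ÷ 60 = 27 remainder 4
27 ≥ 24 → 27 - 24 = 3 (next day)


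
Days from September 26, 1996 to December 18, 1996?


From September 26, 1996 to December 18, 1996
Rest of September 1996: 30 - 26 = 4
Full months: October 31, November 30
Days into December 1996: 18
Total = 4 + 31 + 30 + 18 = 83 days

83 days


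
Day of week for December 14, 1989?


Zeller's congruence:
q=14, m=12, k=89, j=19
h = (14 + ⌊13×13/5⌋ + 89 + ⌊89/4⌋ + ⌊19/4⌋ - 2×19) mod 7
= (14 + 33 + 89 + 22 + 4 - 38) mod 7
= 124 mod 7 = 5
h=5 → Thursday

Thursday


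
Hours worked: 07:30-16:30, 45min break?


Total time = (16×60+30) - (7×60+30)
= 990 - 450 = 540 min
Minus break: 540 - 45 = 495 min
= 8h 15m

8h 15m (495 minutes)


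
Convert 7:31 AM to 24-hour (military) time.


07:31

Input: 7:31 AM
AM hour stays: 7


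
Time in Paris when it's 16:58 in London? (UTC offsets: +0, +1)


Time difference = UTC+1 - UTC+0 = +1 hours
New hour = (16 + 1) mod 24
= 17 mod 24 = 17
Minutes unchanged → 17:58

17:58


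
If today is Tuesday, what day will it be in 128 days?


Start: Tuesday (index 1)
(1 + 128) mod 7
= 129 mod 7
= 3
Index 3 → Thursday

Thursday


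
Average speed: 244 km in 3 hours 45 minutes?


65.1 km/h

Distance: 244 km
Time: 3h 45m = 225 min = 225/60 = 15/4 hours
Speed = 244 ÷ (15/4) = 244 × 4 / 15 = 976/15 ≈ 65.1 km/h


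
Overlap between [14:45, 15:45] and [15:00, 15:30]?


Meeting A: 885-945 (in minutes from midnight)
Meeting B: 900-930
Overlap start = max(885, 900) = 900
Overlap end = min(945, 930) = 930
Overlap = max(0, 930 - 900) = 30 min

30 minutes


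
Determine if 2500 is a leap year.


No

Rules: divisible by 4 AND (not by 100 OR by 400)
2500 ÷ 4 = 625 exactly → divisible by 4
2500 ÷ 100 = 25 exactly → divisible by 100
2500 ÷ 400 = 6 remainder 100 → not divisible by 400
Divisible by 100 but not by 400 → not a leap year


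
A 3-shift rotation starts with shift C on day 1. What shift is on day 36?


Shifts: A, B, C
Start: C (index 2)
Day 36: (2 + 36 - 1) mod 3
= 37 mod 3
= 1
Index 1 → shift B

Shift B


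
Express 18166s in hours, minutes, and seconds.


Hours: 18166 ÷ 3600 = 5 remainder 166
Minutes: 166 ÷ 60 = 2 remainder 46
Seconds: 46

5h 2m 46s


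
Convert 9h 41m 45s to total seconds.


34905 seconds

Hours: 9 × 3600 = 32400
Minutes: 41 × 60 = 2460
Seconds: 45
Total = 32400 + 2460 + 45 = 34905


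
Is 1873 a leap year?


Rules: divisible by 4 AND (not by 100 OR by 400)
1873 ÷ 4 = 468 remainder 1 → not divisible by 4
Not divisible by 4 → not a leap year

No


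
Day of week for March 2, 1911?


Zeller's congruence:
q=2, m=3, k=11, j=19
h = (2 + ⌊13×4/5⌋ + 11 + ⌊11/4⌋ + ⌊19/4⌋ - 2×19) mod 7
= (2 + 10 + 11 + 2 + 4 - 38) mod 7
= -9 mod 7 = 5
h=5 → Thursday

Thursday


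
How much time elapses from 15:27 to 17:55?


2h 28m

End time in minutes: 17×60 + 55 = 1075
Start time in minutes: 15×60 + 27 = 927
Difference = 1075 - 927 = 148 minutes
= 2 hours 28 minutes


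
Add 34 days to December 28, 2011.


Start: December 28, 2011
Add 34 days
December 28 → January 1: 31 - 28 + 1 = 4 days (34 - 4 = 30 left)
January 1 + 30 = January 31, 2012

January 31, 2012


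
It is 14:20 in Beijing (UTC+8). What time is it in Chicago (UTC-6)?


00:20

Time difference = UTC-6 - UTC+8 = -14 hours
New hour = (14 -14) mod 24
= 0 mod 24 = 0
Minutes unchanged → 00:20


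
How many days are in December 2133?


Month: December (month 12)
December has 31 days

31 days


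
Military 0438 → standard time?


Hour: 4
4 < 12 → AM

4:38 AM


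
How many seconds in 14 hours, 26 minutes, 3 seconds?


51963 seconds

Hours: 14 × 3600 = 50400
Minutes: 26 × 60 = 1560
Seconds: 3
Total = 50400 + 1560 + 3 = 51963


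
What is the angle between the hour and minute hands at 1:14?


47.0°

Hour hand = 1×30 + 14×0.5 = 37.0°
Minute hand = 14×6 = 84°
Difference = |37.0 - 84| = 47.0°


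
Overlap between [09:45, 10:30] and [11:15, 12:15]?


0 minutes

Meeting A: 585-630 (in minutes from midnight)
Meeting B: 675-735
Overlap start = max(585, 675) = 675
Overlap end = min(630, 735) = 630
Overlap = max(0, 630 - 675) = 0 min


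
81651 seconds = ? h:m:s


Hours: 81651 ÷ 3600 = 22 remainder 2451
Minutes: 2451 ÷ 60 = 40 remainder 51
Seconds: 51

22h 40m 51s


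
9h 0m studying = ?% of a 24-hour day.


Time: 540 minutes
Day: 1440 minutes
Percentage = (540/1440) × 100 = 37.5%

37.5%


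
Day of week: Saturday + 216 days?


Friday

Start: Saturday (index 5)
(5 + 216) mod 7
= 221 mod 7
= 4
Index 4 → Friday


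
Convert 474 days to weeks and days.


Weeks: 474 ÷ 7 = 67 remainder 5

67 weeks 5 days


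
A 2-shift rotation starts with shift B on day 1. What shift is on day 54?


Shift A

Shifts: A, B
Start: B (index 1)
Day 54: (1 + 54 - 1) mod 2
= 54 mod 2
= 0
Index 0 → shift A


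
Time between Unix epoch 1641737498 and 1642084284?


Difference = 1642084284 - 1641737498 = 346786 seconds
In hours: 346786 / 3600 ≈ 96.3
In days: 346786 / 86400 ≈ 4.01

346786 seconds (96.3 hours / 4.01 days)


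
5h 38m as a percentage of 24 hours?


Total minutes: 5×60 + 38 = 338
Day = 24×60 = 1440 minutes
Fraction = 338/1440 ≈ 0.2347
As a percentage: 338/1440 × 100 ≈ 23.47%

0.2347 (23.47%)


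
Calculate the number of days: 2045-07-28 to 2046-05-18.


294 days

From July 28, 2045 to May 18, 2046
Rest of July 2045: 31 - 28 = 3
Full months: August 31, September 30, October 31, November 30, December 31, January 31, February 2046 28, March 31, April 30
Days into May 2046: 18
Total = 3 + 31 + 30 + 31 + 30 + 31 + 31 + 28 + 31 + 30 + 18 = 294 days


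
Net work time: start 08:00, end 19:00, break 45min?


Total time = (19×60+0) - (8×60+0)
= 1140 - 480 = 660 min
Minus break: 660 - 45 = 615 min
= 10h 15m

10h 15m (615 minutes)


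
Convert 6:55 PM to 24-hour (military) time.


18:55

Input: 6:55 PM
PM: 6 + 12 = 18


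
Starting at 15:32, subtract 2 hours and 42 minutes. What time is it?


12:50

Start: 932 minutes from midnight
Subtract: 162 minutes
Remaining: 932 - 162 = 770
Hours: 12, Minutes: 50


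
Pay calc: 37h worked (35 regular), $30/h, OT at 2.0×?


$1170.00

Regular: 35h × $30 = $1050.00
Overtime: 37 - 35 = 2h
OT pay: 2h × $30 × 2.0 = $120.00
Total = $1050.00 + $120.00 = $1170.00


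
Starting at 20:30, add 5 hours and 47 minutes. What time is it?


02:17 (next day)

Start: 1230 minutes from midnight
Add: 347 minutes
Total: 1577 minutes
Hours: 1577 ÷ 60 = 26 remainder 17
26 ≥ 24 → 26 - 24 = 2 (next day)


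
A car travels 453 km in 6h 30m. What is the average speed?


Distance: 453 km
Time: 6h 30m = 390 min = 390/60 = 13/2 hours
Speed = 453 ÷ (13/2) = 453 × 2 / 13 = 906/13 ≈ 69.7 km/h

69.7 km/h


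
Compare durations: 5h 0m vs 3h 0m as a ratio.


Duration 1: 300 minutes
Duration 2: 180 minutes
Ratio = 300:180
GCD = 60
Simplified = 5:3
As a decimal: 5/3 ≈ 1.67

5:3 (1.67)


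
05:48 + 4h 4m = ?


Start: 348 minutes from midnight
Add: 244 minutes
Total: 592 minutes
Hours: 592 ÷ 60 = 9 remainder 52

09:52


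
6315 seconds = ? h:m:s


Hours: 6315 ÷ 3600 = 1 remainder 2715
Minutes: 2715 ÷ 60 = 45 remainder 15
Seconds: 15

1h 45m 15s


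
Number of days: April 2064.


Month: April (month 4)
April has 30 days

30 days


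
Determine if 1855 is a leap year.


Rules: divisible by 4 AND (not by 100 OR by 400)
1855 ÷ 4 = 463 remainder 3 → not divisible by 4
Not divisible by 4 → not a leap year

No


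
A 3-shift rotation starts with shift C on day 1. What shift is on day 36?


Shift B

Shifts: A, B, C
Start: C (index 2)
Day 36: (2 + 36 - 1) mod 3
= 37 mod 3
= 1
Index 1 → shift B


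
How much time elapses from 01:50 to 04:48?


End time in minutes: 4×60 + 48 = 288
Start time in minutes: 1×60 + 50 = 110
Difference = 288 - 110 = 178 minutes
= 2 hours 58 minutes

2h 58m


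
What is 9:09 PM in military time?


21:09

Input: 9:09 PM
PM: 9 + 12 = 21


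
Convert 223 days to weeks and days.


31 weeks 6 days

Weeks: 223 ÷ 7 = 31 remainder 6


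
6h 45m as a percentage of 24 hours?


0.2813 (28.13%)

Total minutes: 6×60 + 45 = 405
Day = 24×60 = 1440 minutes
Fraction = 405/1440 ≈ 0.2813
As a percentage: 405/1440 × 100 ≈ 28.13%


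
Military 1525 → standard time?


Hour: 15
15 - 12 = 3 → PM

3:25 PM


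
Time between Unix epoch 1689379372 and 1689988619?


609247 seconds (169.2 hours / 7.05 days)

Difference = 1689988619 - 1689379372 = 609247 seconds
In hours: 609247 / 3600 ≈ 169.2
In days: 609247 / 86400 ≈ 7.05


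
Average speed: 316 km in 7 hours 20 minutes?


43.1 km/h

Distance: 316 km
Time: 7h 20m = 440 min = 440/60 = 22/3 hours
Speed = 316 ÷ (22/3) = 316 × 3 / 22 = 948/22 ≈ 43.1 km/h


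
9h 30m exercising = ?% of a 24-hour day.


Time: 570 minutes
Day: 1440 minutes
Percentage = (570/1440) × 100 ≈ 39.6%

39.6%


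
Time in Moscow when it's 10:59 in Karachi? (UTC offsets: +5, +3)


Time difference = UTC+3 - UTC+5 = -2 hours
New hour = (10 -2) mod 24
= 8 mod 24 = 8
Minutes unchanged → 08:59

08:59


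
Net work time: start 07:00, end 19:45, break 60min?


Total time = (19×60+45) - (7×60+0)
= 1185 - 420 = 765 min
Minus break: 765 - 60 = 705 min
= 11h 45m

11h 45m (705 minutes)


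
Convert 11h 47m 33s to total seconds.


42453 seconds

Hours: 11 × 3600 = 39600
Minutes: 47 × 60 = 2820
Seconds: 33
Total = 39600 + 2820 + 33 = 42453


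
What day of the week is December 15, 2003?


Zeller's congruence:
q=15, m=12, k=3, j=20
h = (15 + ⌊13×13/5⌋ + 3 + ⌊3/4⌋ + ⌊20/4⌋ - 2×20) mod 7
= (15 + 33 + 3 + 0 + 5 - 40) mod 7
= 16 mod 7 = 2
h=2 → Monday

Monday


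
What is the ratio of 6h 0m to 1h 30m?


Duration 1: 360 minutes
Duration 2: 90 minutes
Ratio = 360:90
GCD = 90
Simplified = 4:1
As a decimal: 4/1 = 4.00

4:1 (4.00)


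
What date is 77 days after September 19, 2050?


December 5, 2050

Start: September 19, 2050
Add 77 days
September 19 → October 1: 30 - 19 + 1 = 12 days (77 - 12 = 65 left)
October 1 → November 1: 31 - 1 + 1 = 31 days (65 - 31 = 34 left)
November 1 → December 1: 30 - 1 + 1 = 30 days (34 - 30 = 4 left)
December 1 + 4 = December 5, 2050


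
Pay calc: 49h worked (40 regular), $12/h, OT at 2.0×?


$696.00

Regular: 40h × $12 = $480.00
Overtime: 49 - 40 = 9h
OT pay: 9h × $12 × 2.0 = $216.00
Total = $480.00 + $216.00 = $696.00


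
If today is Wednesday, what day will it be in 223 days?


Tuesday

Start: Wednesday (index 2)
(2 + 223) mod 7
= 225 mod 7
= 1
Index 1 → Tuesday


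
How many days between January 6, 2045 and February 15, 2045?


From January 6, 2045 to February 15, 2045
Rest of January 2045: 31 - 6 = 25
Days into February 2045: 15
Total = 25 + 15 = 40 days

40 days


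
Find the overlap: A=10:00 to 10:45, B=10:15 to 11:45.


Meeting A: 600-645 (in minutes from midnight)
Meeting B: 615-705
Overlap start = max(600, 615) = 615
Overlap end = min(645, 705) = 645
Overlap = max(0, 645 - 615) = 30 min

30 minutes


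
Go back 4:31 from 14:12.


Start: 852 minutes from midnight
Subtract: 271 minutes
Remaining: 852 - 271 = 581
Hours: 9, Minutes: 41

09:41


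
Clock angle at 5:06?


Hour hand = 5×30 + 6×0.5 = 153.0°
Minute hand = 6×6 = 36°
Difference = |153.0 - 36| = 117.0°

117.0°


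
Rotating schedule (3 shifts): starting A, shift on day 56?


Shifts: A, B, C
Start: A (index 0)
Day 56: (0 + 56 - 1) mod 3
= 55 mod 3
= 1
Index 1 → shift B

Shift B


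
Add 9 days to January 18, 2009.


Start: January 18, 2009
Add 9 days
January 18 + 9 = January 27, 2009

January 27, 2009


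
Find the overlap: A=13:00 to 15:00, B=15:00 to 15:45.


Meeting A: 780-900 (in minutes from midnight)
Meeting B: 900-945
Overlap start = max(780, 900) = 900
Overlap end = min(900, 945) = 900
Overlap = max(0, 900 - 900) = 0 min

0 minutes


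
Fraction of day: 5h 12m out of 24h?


Total minutes: 5×60 + 12 = 312
Day = 24×60 = 1440 minutes
Fraction = 312/1440 ≈ 0.2167
As a percentage: 312/1440 × 100 ≈ 21.67%

0.2167 (21.67%)


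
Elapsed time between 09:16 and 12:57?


3h 41m

End time in minutes: 12×60 + 57 = 777
Start time in minutes: 9×60 + 16 = 556
Difference = 777 - 556 = 221 minutes
= 3 hours 41 minutes


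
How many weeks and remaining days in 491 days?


70 weeks 1 days

Weeks: 491 ÷ 7 = 70 remainder 1


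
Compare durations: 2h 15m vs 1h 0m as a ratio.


Duration 1: 135 minutes
Duration 2: 60 minutes
Ratio = 135:60
GCD = 15
Simplified = 9:4
As a decimal: 9/4 = 2.25

9:4 (2.25)


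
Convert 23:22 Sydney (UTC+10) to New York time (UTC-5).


Time difference = UTC-5 - UTC+10 = -15 hours
New hour = (23 -15) mod 24
= 8 mod 24 = 8
Minutes unchanged → 08:22

08:22


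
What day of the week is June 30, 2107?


Zeller's congruence:
q=30, m=6, k=7, j=21
h = (30 + ⌊13×7/5⌋ + 7 + ⌊7/4⌋ + ⌊21/4⌋ - 2×21) mod 7
= (30 + 18 + 7 + 1 + 5 - 42) mod 7
= 19 mod 7 = 5
h=5 → Thursday

Thursday


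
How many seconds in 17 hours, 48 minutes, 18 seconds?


64098 seconds

Hours: 17 × 3600 = 61200
Minutes: 48 × 60 = 2880
Seconds: 18
Total = 61200 + 2880 + 18 = 64098


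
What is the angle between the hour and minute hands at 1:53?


Hour hand = 1×30 + 53×0.5 = 56.5°
Minute hand = 53×6 = 318°
Difference = |56.5 - 318| = 261.5°
Since > 180°: 360 - 261.5 = 98.5°

98.5°


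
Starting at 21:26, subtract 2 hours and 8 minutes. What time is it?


Start: 1286 minutes from midnight
Subtract: 128 minutes
Remaining: 1286 - 128 = 1158
Hours: 19, Minutes: 18

19:18


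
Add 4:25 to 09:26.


Start: 566 minutes from midnight
Add: 265 minutes
Total: 831 minutes
Hours: 831 ÷ 60 = 13 remainder 51

13:51


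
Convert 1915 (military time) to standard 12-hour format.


7:15 PM

Hour: 19
19 - 12 = 7 → PM


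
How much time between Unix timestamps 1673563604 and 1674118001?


554397 seconds (154.0 hours / 6.42 days)

Difference = 1674118001 - 1673563604 = 554397 seconds
In hours: 554397 / 3600 ≈ 154.0
In days: 554397 / 86400 ≈ 6.42


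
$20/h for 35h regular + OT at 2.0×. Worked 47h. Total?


Regular: 35h × $20 = $700.00
Overtime: 47 - 35 = 12h
OT pay: 12h × $20 × 2.0 = $480.00
Total = $700.00 + $480.00 = $1180.00

$1180.00


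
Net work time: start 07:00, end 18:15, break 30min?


Total time = (18×60+15) - (7×60+0)
= 1095 - 420 = 675 min
Minus break: 675 - 30 = 645 min
= 10h 45m

10h 45m (645 minutes)


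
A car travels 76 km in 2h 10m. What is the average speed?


Distance: 76 km
Time: 2h 10m = 130 min = 130/60 = 13/6 hours
Speed = 76 ÷ (13/6) = 76 × 6 / 13 = 456/13 ≈ 35.1 km/h

35.1 km/h


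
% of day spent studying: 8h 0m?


Time: 480 minutes
Day: 1440 minutes
Percentage = (480/1440) × 100 ≈ 33.3%

33.3%


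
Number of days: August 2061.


31 days

Month: August (month 8)
August has 31 days


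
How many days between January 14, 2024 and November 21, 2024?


312 days

From January 14, 2024 to November 21, 2024
Rest of January 2024: 31 - 14 = 17
Full months: February 2024 29, March 31, April 30, May 31, June 30, July 31, August 31, September 30, October 31
Days into November 2024: 21
Total = 17 + 29 + 31 + 30 + 31 + 30 + 31 + 31 + 30 + 31 + 21 = 312 days


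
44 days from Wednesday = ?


Start: Wednesday (index 2)
(2 + 44) mod 7
= 46 mod 7
= 4
Index 4 → Friday

Friday


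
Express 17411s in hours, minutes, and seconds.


4h 50m 11s

Hours: 17411 ÷ 3600 = 4 remainder 3011
Minutes: 3011 ÷ 60 = 50 remainder 11
Seconds: 11


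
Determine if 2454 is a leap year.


Rules: divisible by 4 AND (not by 100 OR by 400)
2454 ÷ 4 = 613 remainder 2 → not divisible by 4
Not divisible by 4 → not a leap year

No


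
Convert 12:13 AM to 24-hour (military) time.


00:13

Input: 12:13 AM
12 AM → 00 (midnight)


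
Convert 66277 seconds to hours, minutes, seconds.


18h 24m 37s

Hours: 66277 ÷ 3600 = 18 remainder 1477
Minutes: 1477 ÷ 60 = 24 remainder 37
Seconds: 37


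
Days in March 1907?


Month: March (month 3)
March has 31 days

31 days


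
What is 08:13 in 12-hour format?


Hour: 8
8 < 12 → AM

8:13 AM


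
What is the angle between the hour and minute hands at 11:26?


173.0°

Hour hand = 11×30 + 26×0.5 = 343.0°
Minute hand = 26×6 = 156°
Difference = |343.0 - 156| = 187.0°
Since > 180°: 360 - 187.0 = 173.0°


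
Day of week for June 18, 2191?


Saturday

Zeller's congruence:
q=18, m=6, k=91, j=21
h = (18 + ⌊13×7/5⌋ + 91 + ⌊91/4⌋ + ⌊21/4⌋ - 2×21) mod 7
= (18 + 18 + 91 + 22 + 5 - 42) mod 7
= 112 mod 7 = 0
h=0 → Saturday


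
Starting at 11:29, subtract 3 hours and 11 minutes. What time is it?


08:18

Start: 689 minutes from midnight
Subtract: 191 minutes
Remaining: 689 - 191 = 498
Hours: 8, Minutes: 18


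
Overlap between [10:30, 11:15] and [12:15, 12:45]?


0 minutes

Meeting A: 630-675 (in minutes from midnight)
Meeting B: 735-765
Overlap start = max(630, 735) = 735
Overlap end = min(675, 765) = 675
Overlap = max(0, 675 - 735) = 0 min


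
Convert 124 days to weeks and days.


Weeks: 124 ÷ 7 = 17 remainder 5

17 weeks 5 days


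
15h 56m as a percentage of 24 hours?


Total minutes: 15×60 + 56 = 956
Day = 24×60 = 1440 minutes
Fraction = 956/1440 ≈ 0.6639
As a percentage: 956/1440 × 100 ≈ 66.39%

0.6639 (66.39%)


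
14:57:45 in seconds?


Hours: 14 × 3600 = 50400
Minutes: 57 × 60 = 3420
Seconds: 45
Total = 50400 + 3420 + 45 = 53865

53865 seconds


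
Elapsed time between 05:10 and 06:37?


End time in minutes: 6×60 + 37 = 397
Start time in minutes: 5×60 + 10 = 310
Difference = 397 - 310 = 87 minutes
= 1 hours 27 minutes

1h 27m


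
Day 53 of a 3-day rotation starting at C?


Shift A

Shifts: A, B, C
Start: C (index 2)
Day 53: (2 + 53 - 1) mod 3
= 54 mod 3
= 0
Index 0 → shift A


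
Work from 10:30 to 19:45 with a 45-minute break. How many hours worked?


8h 30m (510 minutes)

Total time = (19×60+45) - (10×60+30)
= 1185 - 630 = 555 min
Minus break: 555 - 45 = 510 min
= 8h 30m


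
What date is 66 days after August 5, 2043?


Start: August 5, 2043
Add 66 days
August 5 → September 1: 31 - 5 + 1 = 27 days (66 - 27 = 39 left)
September 1 → October 1: 30 - 1 + 1 = 30 days (39 - 30 = 9 left)
October 1 + 9 = October 10, 2043

October 10, 2043


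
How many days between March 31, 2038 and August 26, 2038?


From March 31, 2038 to August 26, 2038
Rest of March 2038: 31 - 31 = 0
Full months: April 30, May 31, June 30, July 31
Days into August 2038: 26
Total = 0 + 30 + 31 + 30 + 31 + 26 = 148 days

148 days


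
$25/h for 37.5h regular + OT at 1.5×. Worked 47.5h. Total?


Regular: 37.5h × $25 = $937.50
Overtime: 47.5 - 37.5 = 10.0h
OT pay: 10.0h × $25 × 1.5 = $375.00
Total = $937.50 + $375.00 = $1312.50

$1312.50


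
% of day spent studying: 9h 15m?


Time: 555 minutes
Day: 1440 minutes
Percentage = (555/1440) × 100 ≈ 38.5%

38.5%


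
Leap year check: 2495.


No

Rules: divisible by 4 AND (not by 100 OR by 400)
2495 ÷ 4 = 623 remainder 3 → not divisible by 4
Not divisible by 4 → not a leap year


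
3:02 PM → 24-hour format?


Input: 3:02 PM
PM: 3 + 12 = 15

15:02


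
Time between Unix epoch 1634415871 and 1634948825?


532954 seconds (148.0 hours / 6.17 days)

Difference = 1634948825 - 1634415871 = 532954 seconds
In hours: 532954 / 3600 ≈ 148.0
In days: 532954 / 86400 ≈ 6.17


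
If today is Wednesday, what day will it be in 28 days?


Start: Wednesday (index 2)
(2 + 28) mod 7
= 30 mod 7
= 2
Index 2 → Wednesday

Wednesday


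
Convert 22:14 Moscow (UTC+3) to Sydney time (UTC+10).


Time difference = UTC+10 - UTC+3 = +7 hours
New hour = (22 + 7) mod 24
= 29 mod 24 = 5
Minutes unchanged → 05:14; 29 ≥ 24 → next day

05:14 (next day)


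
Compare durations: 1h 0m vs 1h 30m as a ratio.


Duration 1: 60 minutes
Duration 2: 90 minutes
Ratio = 60:90
GCD = 30
Simplified = 2:3
As a decimal: 2/3 ≈ 0.67

2:3 (0.67)


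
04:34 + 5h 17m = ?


09:51

Start: 274 minutes from midnight
Add: 317 minutes
Total: 591 minutes
Hours: 591 ÷ 60 = 9 remainder 51


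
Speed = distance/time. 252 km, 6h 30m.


38.8 km/h

Distance: 252 km
Time: 6h 30m = 390 min = 390/60 = 13/2 hours
Speed = 252 ÷ (13/2) = 252 × 2 / 13 = 504/13 ≈ 38.8 km/h


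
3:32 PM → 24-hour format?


Input: 3:32 PM
PM: 3 + 12 = 15

15:32


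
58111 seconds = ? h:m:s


Hours: 58111 ÷ 3600 = 16 remainder 511
Minutes: 511 ÷ 60 = 8 remainder 31
Seconds: 31

16h 8m 31s


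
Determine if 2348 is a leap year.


Rules: divisible by 4 AND (not by 100 OR by 400)
2348 ÷ 4 = 587 exactly → divisible by 4
2348 ÷ 100 = 23 remainder 48 → not divisible by 100
Divisible by 4 but not by 100 → leap year

Yes


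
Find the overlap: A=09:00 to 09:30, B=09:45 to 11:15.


Meeting A: 540-570 (in minutes from midnight)
Meeting B: 585-675
Overlap start = max(540, 585) = 585
Overlap end = min(570, 675) = 570
Overlap = max(0, 570 - 585) = 0 min

0 minutes


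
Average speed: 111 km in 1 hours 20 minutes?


Distance: 111 km
Time: 1h 20m = 80 min = 80/60 = 4/3 hours
Speed = 111 ÷ (4/3) = 111 × 3 / 4 = 333/4 ≈ 83.3 km/h

83.3 km/h


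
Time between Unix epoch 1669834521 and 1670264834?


Difference = 1670264834 - 1669834521 = 430313 seconds
In hours: 430313 / 3600 ≈ 119.5
In days: 430313 / 86400 ≈ 4.98

430313 seconds (119.5 hours / 4.98 days)


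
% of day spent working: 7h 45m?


Time: 465 minutes
Day: 1440 minutes
Percentage = (465/1440) × 100 ≈ 32.3%

32.3%


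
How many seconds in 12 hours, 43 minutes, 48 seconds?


45828 seconds

Hours: 12 × 3600 = 43200
Minutes: 43 × 60 = 2580
Seconds: 48
Total = 43200 + 2580 + 48 = 45828


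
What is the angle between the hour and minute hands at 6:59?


Hour hand = 6×30 + 59×0.5 = 209.5°
Minute hand = 59×6 = 354°
Difference = |209.5 - 354| = 144.5°

144.5°
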